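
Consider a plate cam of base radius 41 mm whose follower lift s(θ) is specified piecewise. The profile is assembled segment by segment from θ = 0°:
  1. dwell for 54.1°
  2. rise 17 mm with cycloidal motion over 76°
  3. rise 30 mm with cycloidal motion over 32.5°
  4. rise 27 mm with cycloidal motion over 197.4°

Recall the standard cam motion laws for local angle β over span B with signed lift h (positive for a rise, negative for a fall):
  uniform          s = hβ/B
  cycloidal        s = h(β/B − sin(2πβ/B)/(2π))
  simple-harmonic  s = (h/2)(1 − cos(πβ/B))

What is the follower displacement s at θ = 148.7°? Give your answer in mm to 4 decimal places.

seg 1 [0°–54.1°] dwell: s stays 0.0000
seg 2 [54.1°–130.1°] cycloidal, h=17: full span → s += 17 → s = 17.0000
seg 3 [130.1°–162.6°] cycloidal, h=30: θ=148.7° here. β=18.6, B=32.5. 30·(0.5723 − sin(2π·0.5723)/(2π)) = 19.2646 → s = 36.2646

36.2646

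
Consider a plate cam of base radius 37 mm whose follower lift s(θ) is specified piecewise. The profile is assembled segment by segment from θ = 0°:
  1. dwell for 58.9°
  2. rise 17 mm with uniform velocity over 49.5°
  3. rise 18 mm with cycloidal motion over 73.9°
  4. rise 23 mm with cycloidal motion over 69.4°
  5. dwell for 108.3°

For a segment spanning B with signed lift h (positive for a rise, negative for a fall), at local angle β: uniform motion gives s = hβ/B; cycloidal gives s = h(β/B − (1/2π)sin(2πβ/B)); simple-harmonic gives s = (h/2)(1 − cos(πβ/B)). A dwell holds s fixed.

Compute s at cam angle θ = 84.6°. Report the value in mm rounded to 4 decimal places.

seg 1 [0°–58.9°] dwell: s stays 0.0000
seg 2 [58.9°–108.4°] uniform, h=17: θ=84.6° here. β=25.7, B=49.5. 17·25.7/49.5 = 8.8263 → s = 8.8263

8.8263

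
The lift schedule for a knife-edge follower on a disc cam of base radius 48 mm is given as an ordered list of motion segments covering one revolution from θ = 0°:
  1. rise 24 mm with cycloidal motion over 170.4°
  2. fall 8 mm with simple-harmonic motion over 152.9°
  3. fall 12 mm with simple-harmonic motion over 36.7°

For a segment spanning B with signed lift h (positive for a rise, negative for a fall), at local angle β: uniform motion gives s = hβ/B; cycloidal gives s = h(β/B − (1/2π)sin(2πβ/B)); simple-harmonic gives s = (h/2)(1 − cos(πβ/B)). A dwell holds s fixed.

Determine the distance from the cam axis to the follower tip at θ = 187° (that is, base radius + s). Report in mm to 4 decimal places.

seg 1 [0°–170.4°] cycloidal, h=24: full span → s += 24 → s = 24.0000
seg 2 [170.4°–323.3°] simple-harmonic, h=-8: θ=187° here. β=16.6, B=152.9. -8/2·(1 − cos(π·0.1086)) = -0.2304 → s = 23.7696
radial distance = base radius + s = 48 + 23.7696 = 71.7696

71.7696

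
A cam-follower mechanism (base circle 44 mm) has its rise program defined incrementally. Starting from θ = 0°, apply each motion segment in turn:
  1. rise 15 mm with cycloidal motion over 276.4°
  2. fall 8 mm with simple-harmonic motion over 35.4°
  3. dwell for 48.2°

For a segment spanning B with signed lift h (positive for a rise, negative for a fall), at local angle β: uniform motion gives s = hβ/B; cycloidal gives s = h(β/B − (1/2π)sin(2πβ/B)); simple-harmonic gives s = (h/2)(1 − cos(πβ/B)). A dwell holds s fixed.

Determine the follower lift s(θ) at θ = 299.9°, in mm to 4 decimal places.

seg 1 [0°–276.4°] cycloidal, h=15: full span → s += 15 → s = 15.0000
seg 2 [276.4°–311.8°] simple-harmonic, h=-8: θ=299.9° here. β=23.5, B=35.4. -8/2·(1 − cos(π·0.6638)) = -5.9692 → s = 9.0308

9.0308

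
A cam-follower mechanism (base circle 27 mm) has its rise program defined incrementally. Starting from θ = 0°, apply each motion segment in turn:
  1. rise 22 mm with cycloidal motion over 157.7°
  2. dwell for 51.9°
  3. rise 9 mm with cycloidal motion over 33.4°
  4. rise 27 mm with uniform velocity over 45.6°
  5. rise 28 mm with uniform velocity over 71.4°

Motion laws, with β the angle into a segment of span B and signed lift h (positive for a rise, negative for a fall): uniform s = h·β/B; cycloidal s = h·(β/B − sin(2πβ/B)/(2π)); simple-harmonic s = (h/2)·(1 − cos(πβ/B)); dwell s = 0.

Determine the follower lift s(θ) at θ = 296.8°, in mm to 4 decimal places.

seg 1 [0°–157.7°] cycloidal, h=22: full span → s += 22 → s = 22.0000
seg 2 [157.7°–209.6°] dwell: s stays 22.0000
seg 3 [209.6°–243°] cycloidal, h=9: full span → s += 9 → s = 31.0000
seg 4 [243°–288.6°] uniform, h=27: full span → s += 27 → s = 58.0000
seg 5 [288.6°–360°] uniform, h=28: θ=296.8° here. β=8.2, B=71.4. 28·8.2/71.4 = 3.2157 → s = 61.2157

61.2157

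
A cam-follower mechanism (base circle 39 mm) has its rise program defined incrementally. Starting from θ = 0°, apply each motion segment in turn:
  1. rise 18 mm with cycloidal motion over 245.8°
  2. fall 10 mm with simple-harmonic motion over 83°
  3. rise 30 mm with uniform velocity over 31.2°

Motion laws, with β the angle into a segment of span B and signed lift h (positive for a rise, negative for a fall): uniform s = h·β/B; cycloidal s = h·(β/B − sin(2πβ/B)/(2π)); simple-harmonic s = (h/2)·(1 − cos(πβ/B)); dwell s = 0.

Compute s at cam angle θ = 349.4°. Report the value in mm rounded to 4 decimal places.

seg 1 [0°–245.8°] cycloidal, h=18: full span → s += 18 → s = 18.0000
seg 2 [245.8°–328.8°] simple-harmonic, h=-10: full span → s += -10 → s = 8.0000
seg 3 [328.8°–360°] uniform, h=30: θ=349.4° here. β=20.6, B=31.2. 30·20.6/31.2 = 19.8077 → s = 27.8077

27.8077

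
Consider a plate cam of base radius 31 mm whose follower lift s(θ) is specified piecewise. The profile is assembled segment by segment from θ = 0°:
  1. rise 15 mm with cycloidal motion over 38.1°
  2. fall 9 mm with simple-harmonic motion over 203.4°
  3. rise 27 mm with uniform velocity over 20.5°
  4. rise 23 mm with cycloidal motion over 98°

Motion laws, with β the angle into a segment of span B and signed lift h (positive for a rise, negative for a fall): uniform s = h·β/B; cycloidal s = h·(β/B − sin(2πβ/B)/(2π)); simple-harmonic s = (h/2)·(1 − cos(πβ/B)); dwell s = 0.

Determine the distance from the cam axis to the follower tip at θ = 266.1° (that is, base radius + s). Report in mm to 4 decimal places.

seg 1 [0°–38.1°] cycloidal, h=15: full span → s += 15 → s = 15.0000
seg 2 [38.1°–241.5°] simple-harmonic, h=-9: full span → s += -9 → s = 6.0000
seg 3 [241.5°–262°] uniform, h=27: full span → s += 27 → s = 33.0000
seg 4 [262°–360°] cycloidal, h=23: θ=266.1° here. β=4.1, B=98. 23·(0.0418 − sin(2π·0.0418)/(2π)) = 0.0110 → s = 33.0110
radial distance = base radius + s = 31 + 33.0110 = 64.0110

64.0110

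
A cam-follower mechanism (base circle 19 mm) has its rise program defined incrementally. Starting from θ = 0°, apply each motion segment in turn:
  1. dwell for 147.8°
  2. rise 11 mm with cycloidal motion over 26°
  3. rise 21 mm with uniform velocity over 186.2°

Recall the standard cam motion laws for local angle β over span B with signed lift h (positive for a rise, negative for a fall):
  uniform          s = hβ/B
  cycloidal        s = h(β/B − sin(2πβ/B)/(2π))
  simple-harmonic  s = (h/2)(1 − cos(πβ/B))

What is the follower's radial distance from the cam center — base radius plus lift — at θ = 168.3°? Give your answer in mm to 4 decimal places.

seg 1 [0°–147.8°] dwell: s stays 0.0000
seg 2 [147.8°–173.8°] cycloidal, h=11: θ=168.3° here. β=20.5, B=26. 11·(0.7885 − sin(2π·0.7885)/(2π)) = 10.3729 → s = 10.3729
radial distance = base radius + s = 19 + 10.3729 = 29.3729

29.3729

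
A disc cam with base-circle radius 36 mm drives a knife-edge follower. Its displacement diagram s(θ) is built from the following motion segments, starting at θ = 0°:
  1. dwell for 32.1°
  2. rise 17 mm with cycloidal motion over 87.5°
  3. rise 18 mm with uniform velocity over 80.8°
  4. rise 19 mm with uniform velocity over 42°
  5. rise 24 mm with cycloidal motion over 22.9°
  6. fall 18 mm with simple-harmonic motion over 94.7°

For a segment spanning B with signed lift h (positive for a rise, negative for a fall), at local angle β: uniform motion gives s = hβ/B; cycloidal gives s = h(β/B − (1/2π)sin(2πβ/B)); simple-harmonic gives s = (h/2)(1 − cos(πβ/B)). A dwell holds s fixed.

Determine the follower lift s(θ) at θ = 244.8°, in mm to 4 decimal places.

seg 1 [0°–32.1°] dwell: s stays 0.0000
seg 2 [32.1°–119.6°] cycloidal, h=17: full span → s += 17 → s = 17.0000
seg 3 [119.6°–200.4°] uniform, h=18: full span → s += 18 → s = 35.0000
seg 4 [200.4°–242.4°] uniform, h=19: full span → s += 19 → s = 54.0000
seg 5 [242.4°–265.3°] cycloidal, h=24: θ=244.8° here. β=2.4, B=22.9. 24·(0.1048 − sin(2π·0.1048)/(2π)) = 0.1779 → s = 54.1779

54.1779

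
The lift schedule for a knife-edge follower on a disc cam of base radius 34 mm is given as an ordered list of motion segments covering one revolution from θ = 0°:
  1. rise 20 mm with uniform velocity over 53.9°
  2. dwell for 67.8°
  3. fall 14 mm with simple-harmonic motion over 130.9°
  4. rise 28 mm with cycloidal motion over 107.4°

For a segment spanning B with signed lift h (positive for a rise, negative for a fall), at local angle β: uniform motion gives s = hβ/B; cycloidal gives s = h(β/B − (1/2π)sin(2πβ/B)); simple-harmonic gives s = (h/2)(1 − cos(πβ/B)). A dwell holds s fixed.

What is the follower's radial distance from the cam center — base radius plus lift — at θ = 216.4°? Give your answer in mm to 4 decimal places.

seg 1 [0°–53.9°] uniform, h=20: full span → s += 20 → s = 20.0000
seg 2 [53.9°–121.7°] dwell: s stays 20.0000
seg 3 [121.7°–252.6°] simple-harmonic, h=-14: θ=216.4° here. β=94.7, B=130.9. -14/2·(1 − cos(π·0.7235)) = -11.5202 → s = 8.4798
radial distance = base radius + s = 34 + 8.4798 = 42.4798

42.4798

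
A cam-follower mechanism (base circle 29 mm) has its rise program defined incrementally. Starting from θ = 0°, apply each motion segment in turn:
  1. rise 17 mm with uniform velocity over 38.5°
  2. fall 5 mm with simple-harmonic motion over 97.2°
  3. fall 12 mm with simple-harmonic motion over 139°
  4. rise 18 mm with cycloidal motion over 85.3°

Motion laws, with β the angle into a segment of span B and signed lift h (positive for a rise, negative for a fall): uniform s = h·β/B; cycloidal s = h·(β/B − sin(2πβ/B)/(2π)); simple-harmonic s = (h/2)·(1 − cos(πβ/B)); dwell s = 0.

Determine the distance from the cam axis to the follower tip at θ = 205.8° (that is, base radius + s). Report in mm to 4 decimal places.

seg 1 [0°–38.5°] uniform, h=17: full span → s += 17 → s = 17.0000
seg 2 [38.5°–135.7°] simple-harmonic, h=-5: full span → s += -5 → s = 12.0000
seg 3 [135.7°–274.7°] simple-harmonic, h=-12: θ=205.8° here. β=70.1, B=139. -12/2·(1 − cos(π·0.5043)) = -6.0814 → s = 5.9186
radial distance = base radius + s = 29 + 5.9186 = 34.9186

34.9186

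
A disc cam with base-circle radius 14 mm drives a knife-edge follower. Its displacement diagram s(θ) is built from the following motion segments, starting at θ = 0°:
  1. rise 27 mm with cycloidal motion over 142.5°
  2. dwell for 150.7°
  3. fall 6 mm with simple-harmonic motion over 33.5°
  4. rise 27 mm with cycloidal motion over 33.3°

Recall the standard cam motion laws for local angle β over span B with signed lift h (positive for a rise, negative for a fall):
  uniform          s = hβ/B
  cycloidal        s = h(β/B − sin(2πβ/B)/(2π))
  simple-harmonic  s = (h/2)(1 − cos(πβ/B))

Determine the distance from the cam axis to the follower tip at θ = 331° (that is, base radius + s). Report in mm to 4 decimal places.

seg 1 [0°–142.5°] cycloidal, h=27: full span → s += 27 → s = 27.0000
seg 2 [142.5°–293.2°] dwell: s stays 27.0000
seg 3 [293.2°–326.7°] simple-harmonic, h=-6: full span → s += -6 → s = 21.0000
seg 4 [326.7°–360°] cycloidal, h=27: θ=331° here. β=4.3, B=33.3. 27·(0.1291 − sin(2π·0.1291)/(2π)) = 0.3701 → s = 21.3701
radial distance = base radius + s = 14 + 21.3701 = 35.3701

35.3701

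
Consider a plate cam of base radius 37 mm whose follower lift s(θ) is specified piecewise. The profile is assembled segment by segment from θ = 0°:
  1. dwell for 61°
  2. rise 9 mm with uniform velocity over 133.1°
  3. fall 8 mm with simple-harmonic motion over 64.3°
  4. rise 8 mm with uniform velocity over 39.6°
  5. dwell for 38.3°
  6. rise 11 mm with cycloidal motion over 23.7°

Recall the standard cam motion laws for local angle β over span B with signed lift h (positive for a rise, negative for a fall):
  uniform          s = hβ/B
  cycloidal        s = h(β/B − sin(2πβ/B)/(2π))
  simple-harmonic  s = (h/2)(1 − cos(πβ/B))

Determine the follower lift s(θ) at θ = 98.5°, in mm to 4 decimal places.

seg 1 [0°–61°] dwell: s stays 0.0000
seg 2 [61°–194.1°] uniform, h=9: θ=98.5° here. β=37.5, B=133.1. 9·37.5/133.1 = 2.5357 → s = 2.5357

2.5357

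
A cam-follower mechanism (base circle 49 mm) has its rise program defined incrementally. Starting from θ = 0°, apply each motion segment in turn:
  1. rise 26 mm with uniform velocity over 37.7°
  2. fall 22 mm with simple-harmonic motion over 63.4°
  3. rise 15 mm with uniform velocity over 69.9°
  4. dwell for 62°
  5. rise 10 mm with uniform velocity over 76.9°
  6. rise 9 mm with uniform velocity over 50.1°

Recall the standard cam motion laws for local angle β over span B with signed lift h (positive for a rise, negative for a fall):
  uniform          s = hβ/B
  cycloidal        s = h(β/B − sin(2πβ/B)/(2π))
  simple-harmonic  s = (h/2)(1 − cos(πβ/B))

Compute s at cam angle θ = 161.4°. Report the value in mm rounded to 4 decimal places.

seg 1 [0°–37.7°] uniform, h=26: full span → s += 26 → s = 26.0000
seg 2 [37.7°–101.1°] simple-harmonic, h=-22: full span → s += -22 → s = 4.0000
seg 3 [101.1°–171°] uniform, h=15: θ=161.4° here. β=60.3, B=69.9. 15·60.3/69.9 = 12.9399 → s = 16.9399

16.9399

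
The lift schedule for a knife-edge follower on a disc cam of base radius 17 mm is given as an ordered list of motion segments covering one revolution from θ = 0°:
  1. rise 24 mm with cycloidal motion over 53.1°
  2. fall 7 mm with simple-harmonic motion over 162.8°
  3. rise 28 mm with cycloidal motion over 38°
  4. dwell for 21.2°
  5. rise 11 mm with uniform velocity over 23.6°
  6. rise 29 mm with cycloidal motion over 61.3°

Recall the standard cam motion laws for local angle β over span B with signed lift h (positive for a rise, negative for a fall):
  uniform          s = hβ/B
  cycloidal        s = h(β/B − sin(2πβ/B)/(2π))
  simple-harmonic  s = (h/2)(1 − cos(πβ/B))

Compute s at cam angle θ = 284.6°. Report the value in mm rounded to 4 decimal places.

seg 1 [0°–53.1°] cycloidal, h=24: full span → s += 24 → s = 24.0000
seg 2 [53.1°–215.9°] simple-harmonic, h=-7: full span → s += -7 → s = 17.0000
seg 3 [215.9°–253.9°] cycloidal, h=28: full span → s += 28 → s = 45.0000
seg 4 [253.9°–275.1°] dwell: s stays 45.0000
seg 5 [275.1°–298.7°] uniform, h=11: θ=284.6° here. β=9.5, B=23.6. 11·9.5/23.6 = 4.4280 → s = 49.4280

49.4280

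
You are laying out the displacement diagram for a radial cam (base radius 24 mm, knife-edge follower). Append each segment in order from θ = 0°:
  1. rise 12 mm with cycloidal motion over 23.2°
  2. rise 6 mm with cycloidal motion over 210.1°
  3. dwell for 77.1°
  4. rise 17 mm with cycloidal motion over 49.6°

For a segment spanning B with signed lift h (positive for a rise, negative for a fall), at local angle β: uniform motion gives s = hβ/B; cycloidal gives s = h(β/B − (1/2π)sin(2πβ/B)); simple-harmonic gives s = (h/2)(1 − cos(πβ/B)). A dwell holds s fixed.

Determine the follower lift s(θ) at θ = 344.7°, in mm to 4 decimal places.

seg 1 [0°–23.2°] cycloidal, h=12: full span → s += 12 → s = 12.0000
seg 2 [23.2°–233.3°] cycloidal, h=6: full span → s += 6 → s = 18.0000
seg 3 [233.3°–310.4°] dwell: s stays 18.0000
seg 4 [310.4°–360°] cycloidal, h=17: θ=344.7° here. β=34.3, B=49.6. 17·(0.6915 − sin(2π·0.6915)/(2π)) = 14.2812 → s = 32.2812

32.2812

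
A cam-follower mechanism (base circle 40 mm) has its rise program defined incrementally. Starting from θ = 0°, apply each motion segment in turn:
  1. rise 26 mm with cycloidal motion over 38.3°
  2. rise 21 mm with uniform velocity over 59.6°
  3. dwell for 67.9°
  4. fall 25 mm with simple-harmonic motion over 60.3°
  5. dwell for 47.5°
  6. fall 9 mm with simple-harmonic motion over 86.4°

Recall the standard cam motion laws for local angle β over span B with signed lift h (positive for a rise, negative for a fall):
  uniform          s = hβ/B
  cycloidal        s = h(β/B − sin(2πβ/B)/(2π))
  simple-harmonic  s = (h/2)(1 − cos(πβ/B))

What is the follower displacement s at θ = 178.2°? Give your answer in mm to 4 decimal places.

seg 1 [0°–38.3°] cycloidal, h=26: full span → s += 26 → s = 26.0000
seg 2 [38.3°–97.9°] uniform, h=21: full span → s += 21 → s = 47.0000
seg 3 [97.9°–165.8°] dwell: s stays 47.0000
seg 4 [165.8°–226.1°] simple-harmonic, h=-25: θ=178.2° here. β=12.4, B=60.3. -25/2·(1 − cos(π·0.2056)) = -2.5190 → s = 44.4810

44.4810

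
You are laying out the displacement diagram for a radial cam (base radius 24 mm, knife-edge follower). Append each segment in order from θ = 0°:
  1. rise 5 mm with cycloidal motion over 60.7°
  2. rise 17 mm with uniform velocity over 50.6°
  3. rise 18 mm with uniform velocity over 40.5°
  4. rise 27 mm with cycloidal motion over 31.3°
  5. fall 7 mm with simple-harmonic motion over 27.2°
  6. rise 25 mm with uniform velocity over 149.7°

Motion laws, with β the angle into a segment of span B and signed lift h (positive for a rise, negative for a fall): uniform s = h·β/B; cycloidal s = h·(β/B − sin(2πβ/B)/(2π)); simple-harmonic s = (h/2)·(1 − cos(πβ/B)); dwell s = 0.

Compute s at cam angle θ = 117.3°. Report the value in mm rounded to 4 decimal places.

seg 1 [0°–60.7°] cycloidal, h=5: full span → s += 5 → s = 5.0000
seg 2 [60.7°–111.3°] uniform, h=17: full span → s += 17 → s = 22.0000
seg 3 [111.3°–151.8°] uniform, h=18: θ=117.3° here. β=6, B=40.5. 18·6/40.5 = 2.6667 → s = 24.6667

24.6667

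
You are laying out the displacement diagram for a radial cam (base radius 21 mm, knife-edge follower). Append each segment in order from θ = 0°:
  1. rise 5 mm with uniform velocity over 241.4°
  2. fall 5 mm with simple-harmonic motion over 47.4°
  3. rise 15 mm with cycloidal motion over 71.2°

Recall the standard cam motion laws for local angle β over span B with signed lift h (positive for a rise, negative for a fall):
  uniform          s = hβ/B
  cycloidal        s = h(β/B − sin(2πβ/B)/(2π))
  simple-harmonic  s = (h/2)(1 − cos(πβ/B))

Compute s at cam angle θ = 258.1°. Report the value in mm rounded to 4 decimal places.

seg 1 [0°–241.4°] uniform, h=5: full span → s += 5 → s = 5.0000
seg 2 [241.4°–288.8°] simple-harmonic, h=-5: θ=258.1° here. β=16.7, B=47.4. -5/2·(1 − cos(π·0.3523)) = -1.3813 → s = 3.6187

3.6187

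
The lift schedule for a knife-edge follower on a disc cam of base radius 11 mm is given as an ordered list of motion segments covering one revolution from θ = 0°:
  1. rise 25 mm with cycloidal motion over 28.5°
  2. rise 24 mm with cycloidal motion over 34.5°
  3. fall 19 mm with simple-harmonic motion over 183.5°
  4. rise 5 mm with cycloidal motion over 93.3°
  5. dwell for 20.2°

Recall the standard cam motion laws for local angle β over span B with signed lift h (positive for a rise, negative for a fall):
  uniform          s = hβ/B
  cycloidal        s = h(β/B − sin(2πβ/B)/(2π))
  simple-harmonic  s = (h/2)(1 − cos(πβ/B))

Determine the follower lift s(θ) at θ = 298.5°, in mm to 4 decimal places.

seg 1 [0°–28.5°] cycloidal, h=25: full span → s += 25 → s = 25.0000
seg 2 [28.5°–63°] cycloidal, h=24: full span → s += 24 → s = 49.0000
seg 3 [63°–246.5°] simple-harmonic, h=-19: full span → s += -19 → s = 30.0000
seg 4 [246.5°–339.8°] cycloidal, h=5: θ=298.5° here. β=52, B=93.3. 5·(0.5573 − sin(2π·0.5573)/(2π)) = 3.0673 → s = 33.0673

33.0673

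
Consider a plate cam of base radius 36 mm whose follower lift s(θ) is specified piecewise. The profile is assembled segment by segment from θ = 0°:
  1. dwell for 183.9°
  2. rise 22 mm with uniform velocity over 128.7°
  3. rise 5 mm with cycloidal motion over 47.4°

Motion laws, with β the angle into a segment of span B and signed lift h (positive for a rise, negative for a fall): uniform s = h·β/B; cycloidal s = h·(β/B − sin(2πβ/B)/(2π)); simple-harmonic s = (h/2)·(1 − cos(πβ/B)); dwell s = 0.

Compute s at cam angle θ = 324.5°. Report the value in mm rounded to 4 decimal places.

seg 1 [0°–183.9°] dwell: s stays 0.0000
seg 2 [183.9°–312.6°] uniform, h=22: full span → s += 22 → s = 22.0000
seg 3 [312.6°–360°] cycloidal, h=5: θ=324.5° here. β=11.9, B=47.4. 5·(0.2511 − sin(2π·0.2511)/(2π)) = 0.4595 → s = 22.4595

22.4595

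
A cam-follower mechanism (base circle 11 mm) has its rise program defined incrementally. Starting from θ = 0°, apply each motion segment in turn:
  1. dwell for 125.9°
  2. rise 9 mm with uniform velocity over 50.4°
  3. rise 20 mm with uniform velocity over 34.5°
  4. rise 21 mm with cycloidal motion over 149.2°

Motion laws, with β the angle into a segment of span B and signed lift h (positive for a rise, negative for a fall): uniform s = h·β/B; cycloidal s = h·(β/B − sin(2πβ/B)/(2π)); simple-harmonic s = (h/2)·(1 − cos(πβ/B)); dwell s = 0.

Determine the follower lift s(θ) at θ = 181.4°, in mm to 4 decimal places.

seg 1 [0°–125.9°] dwell: s stays 0.0000
seg 2 [125.9°–176.3°] uniform, h=9: full span → s += 9 → s = 9.0000
seg 3 [176.3°–210.8°] uniform, h=20: θ=181.4° here. β=5.1, B=34.5. 20·5.1/34.5 = 2.9565 → s = 11.9565

11.9565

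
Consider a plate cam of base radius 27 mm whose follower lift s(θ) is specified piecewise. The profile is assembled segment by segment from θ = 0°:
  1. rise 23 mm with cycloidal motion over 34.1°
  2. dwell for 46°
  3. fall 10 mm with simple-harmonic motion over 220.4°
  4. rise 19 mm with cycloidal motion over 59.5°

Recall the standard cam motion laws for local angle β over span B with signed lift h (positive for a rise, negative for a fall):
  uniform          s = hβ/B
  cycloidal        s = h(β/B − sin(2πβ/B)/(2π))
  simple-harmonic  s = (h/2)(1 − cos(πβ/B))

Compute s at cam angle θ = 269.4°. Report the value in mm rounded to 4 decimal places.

seg 1 [0°–34.1°] cycloidal, h=23: full span → s += 23 → s = 23.0000
seg 2 [34.1°–80.1°] dwell: s stays 23.0000
seg 3 [80.1°–300.5°] simple-harmonic, h=-10: θ=269.4° here. β=189.3, B=220.4. -10/2·(1 − cos(π·0.8589)) = -9.5167 → s = 13.4833

13.4833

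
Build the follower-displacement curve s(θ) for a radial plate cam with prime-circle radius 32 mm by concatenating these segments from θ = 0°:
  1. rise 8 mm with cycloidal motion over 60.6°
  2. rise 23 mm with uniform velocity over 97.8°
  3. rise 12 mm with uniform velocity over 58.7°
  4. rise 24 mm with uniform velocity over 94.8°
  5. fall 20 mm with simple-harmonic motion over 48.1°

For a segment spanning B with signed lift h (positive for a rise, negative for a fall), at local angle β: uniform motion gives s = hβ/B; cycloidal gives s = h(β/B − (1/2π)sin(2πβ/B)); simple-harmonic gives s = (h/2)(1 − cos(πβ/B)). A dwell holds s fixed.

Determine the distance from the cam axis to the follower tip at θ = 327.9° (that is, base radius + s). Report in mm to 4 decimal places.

seg 1 [0°–60.6°] cycloidal, h=8: full span → s += 8 → s = 8.0000
seg 2 [60.6°–158.4°] uniform, h=23: full span → s += 23 → s = 31.0000
seg 3 [158.4°–217.1°] uniform, h=12: full span → s += 12 → s = 43.0000
seg 4 [217.1°–311.9°] uniform, h=24: full span → s += 24 → s = 67.0000
seg 5 [311.9°–360°] simple-harmonic, h=-20: θ=327.9° here. β=16, B=48.1. -20/2·(1 − cos(π·0.3326)) = -4.9812 → s = 62.0188
radial distance = base radius + s = 32 + 62.0188 = 94.0188

94.0188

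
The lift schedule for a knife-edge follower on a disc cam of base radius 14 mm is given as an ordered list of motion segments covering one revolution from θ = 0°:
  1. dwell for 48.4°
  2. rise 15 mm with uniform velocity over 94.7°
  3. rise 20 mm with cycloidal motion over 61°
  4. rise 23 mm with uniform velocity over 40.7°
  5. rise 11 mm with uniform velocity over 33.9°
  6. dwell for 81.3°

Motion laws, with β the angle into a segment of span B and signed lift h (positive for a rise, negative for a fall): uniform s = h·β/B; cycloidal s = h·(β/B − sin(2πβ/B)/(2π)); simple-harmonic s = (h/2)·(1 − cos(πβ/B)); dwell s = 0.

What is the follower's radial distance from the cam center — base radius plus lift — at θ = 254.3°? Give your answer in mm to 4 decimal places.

seg 1 [0°–48.4°] dwell: s stays 0.0000
seg 2 [48.4°–143.1°] uniform, h=15: full span → s += 15 → s = 15.0000
seg 3 [143.1°–204.1°] cycloidal, h=20: full span → s += 20 → s = 35.0000
seg 4 [204.1°–244.8°] uniform, h=23: full span → s += 23 → s = 58.0000
seg 5 [244.8°–278.7°] uniform, h=11: θ=254.3° here. β=9.5, B=33.9. 11·9.5/33.9 = 3.0826 → s = 61.0826
radial distance = base radius + s = 14 + 61.0826 = 75.0826

75.0826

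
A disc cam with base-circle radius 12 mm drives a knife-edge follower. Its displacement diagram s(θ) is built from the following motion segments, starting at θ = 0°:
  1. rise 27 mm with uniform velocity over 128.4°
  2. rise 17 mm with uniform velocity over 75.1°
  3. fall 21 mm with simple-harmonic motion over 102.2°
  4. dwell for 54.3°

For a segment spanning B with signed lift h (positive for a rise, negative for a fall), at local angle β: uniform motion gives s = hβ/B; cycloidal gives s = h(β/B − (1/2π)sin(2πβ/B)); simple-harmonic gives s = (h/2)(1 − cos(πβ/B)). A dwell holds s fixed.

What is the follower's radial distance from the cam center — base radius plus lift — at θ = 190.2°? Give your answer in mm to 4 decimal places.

seg 1 [0°–128.4°] uniform, h=27: full span → s += 27 → s = 27.0000
seg 2 [128.4°–203.5°] uniform, h=17: θ=190.2° here. β=61.8, B=75.1. 17·61.8/75.1 = 13.9893 → s = 40.9893
radial distance = base radius + s = 12 + 40.9893 = 52.9893

52.9893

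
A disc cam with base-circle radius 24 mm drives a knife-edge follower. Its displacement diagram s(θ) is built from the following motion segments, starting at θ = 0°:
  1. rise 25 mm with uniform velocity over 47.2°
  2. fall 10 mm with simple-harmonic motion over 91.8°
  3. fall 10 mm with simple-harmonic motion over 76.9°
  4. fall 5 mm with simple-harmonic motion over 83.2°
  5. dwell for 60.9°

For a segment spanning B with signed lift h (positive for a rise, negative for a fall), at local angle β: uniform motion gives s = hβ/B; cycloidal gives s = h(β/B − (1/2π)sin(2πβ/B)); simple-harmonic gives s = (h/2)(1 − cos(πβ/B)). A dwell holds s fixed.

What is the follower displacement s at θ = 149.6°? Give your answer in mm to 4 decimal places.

seg 1 [0°–47.2°] uniform, h=25: full span → s += 25 → s = 25.0000
seg 2 [47.2°–139°] simple-harmonic, h=-10: full span → s += -10 → s = 15.0000
seg 3 [139°–215.9°] simple-harmonic, h=-10: θ=149.6° here. β=10.6, B=76.9. -10/2·(1 − cos(π·0.1378)) = -0.4615 → s = 14.5385

14.5385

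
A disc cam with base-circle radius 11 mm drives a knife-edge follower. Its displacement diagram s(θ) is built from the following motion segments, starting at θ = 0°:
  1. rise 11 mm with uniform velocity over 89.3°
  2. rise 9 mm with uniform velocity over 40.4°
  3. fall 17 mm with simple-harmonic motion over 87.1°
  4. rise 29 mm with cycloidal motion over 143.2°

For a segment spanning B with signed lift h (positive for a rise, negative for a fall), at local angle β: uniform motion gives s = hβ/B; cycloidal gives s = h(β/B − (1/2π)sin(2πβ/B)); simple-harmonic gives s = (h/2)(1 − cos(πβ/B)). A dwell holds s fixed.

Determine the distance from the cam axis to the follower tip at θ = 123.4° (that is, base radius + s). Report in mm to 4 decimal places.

seg 1 [0°–89.3°] uniform, h=11: full span → s += 11 → s = 11.0000
seg 2 [89.3°–129.7°] uniform, h=9: θ=123.4° here. β=34.1, B=40.4. 9·34.1/40.4 = 7.5965 → s = 18.5965
radial distance = base radius + s = 11 + 18.5965 = 29.5965

29.5965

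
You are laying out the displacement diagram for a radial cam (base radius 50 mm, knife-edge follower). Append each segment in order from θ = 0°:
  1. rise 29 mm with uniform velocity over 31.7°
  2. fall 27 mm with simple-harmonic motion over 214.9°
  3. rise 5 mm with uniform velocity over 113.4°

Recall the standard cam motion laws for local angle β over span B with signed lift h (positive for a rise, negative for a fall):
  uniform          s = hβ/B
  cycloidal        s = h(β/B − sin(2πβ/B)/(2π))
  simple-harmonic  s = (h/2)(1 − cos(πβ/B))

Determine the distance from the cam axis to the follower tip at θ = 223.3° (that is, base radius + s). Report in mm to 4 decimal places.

seg 1 [0°–31.7°] uniform, h=29: full span → s += 29 → s = 29.0000
seg 2 [31.7°–246.6°] simple-harmonic, h=-27: θ=223.3° here. β=191.6, B=214.9. -27/2·(1 − cos(π·0.8916)) = -26.2244 → s = 2.7756
radial distance = base radius + s = 50 + 2.7756 = 52.7756

52.7756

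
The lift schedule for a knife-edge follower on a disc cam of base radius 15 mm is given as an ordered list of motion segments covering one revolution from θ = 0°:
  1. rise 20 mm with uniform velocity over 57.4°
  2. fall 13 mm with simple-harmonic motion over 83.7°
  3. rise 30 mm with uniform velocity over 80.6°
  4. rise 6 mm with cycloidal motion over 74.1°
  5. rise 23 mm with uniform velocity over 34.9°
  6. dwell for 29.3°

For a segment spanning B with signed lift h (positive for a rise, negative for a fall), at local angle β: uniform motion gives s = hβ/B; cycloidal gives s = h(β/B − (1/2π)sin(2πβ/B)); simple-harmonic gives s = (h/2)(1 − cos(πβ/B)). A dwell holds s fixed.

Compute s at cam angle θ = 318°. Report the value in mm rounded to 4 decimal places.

seg 1 [0°–57.4°] uniform, h=20: full span → s += 20 → s = 20.0000
seg 2 [57.4°–141.1°] simple-harmonic, h=-13: full span → s += -13 → s = 7.0000
seg 3 [141.1°–221.7°] uniform, h=30: full span → s += 30 → s = 37.0000
seg 4 [221.7°–295.8°] cycloidal, h=6: full span → s += 6 → s = 43.0000
seg 5 [295.8°–330.7°] uniform, h=23: θ=318° here. β=22.2, B=34.9. 23·22.2/34.9 = 14.6304 → s = 57.6304

57.6304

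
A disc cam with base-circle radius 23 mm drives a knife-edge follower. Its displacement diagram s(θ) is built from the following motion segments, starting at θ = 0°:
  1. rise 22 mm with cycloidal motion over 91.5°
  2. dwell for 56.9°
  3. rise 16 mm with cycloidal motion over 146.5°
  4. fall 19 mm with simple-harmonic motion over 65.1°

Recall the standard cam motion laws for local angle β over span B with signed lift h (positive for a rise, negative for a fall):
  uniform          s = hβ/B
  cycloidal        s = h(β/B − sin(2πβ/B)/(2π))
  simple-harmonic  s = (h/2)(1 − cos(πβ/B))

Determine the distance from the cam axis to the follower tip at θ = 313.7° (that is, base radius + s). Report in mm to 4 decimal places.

seg 1 [0°–91.5°] cycloidal, h=22: full span → s += 22 → s = 22.0000
seg 2 [91.5°–148.4°] dwell: s stays 22.0000
seg 3 [148.4°–294.9°] cycloidal, h=16: full span → s += 16 → s = 38.0000
seg 4 [294.9°–360°] simple-harmonic, h=-19: θ=313.7° here. β=18.8, B=65.1. -19/2·(1 − cos(π·0.2888)) = -3.6488 → s = 34.3512
radial distance = base radius + s = 23 + 34.3512 = 57.3512

57.3512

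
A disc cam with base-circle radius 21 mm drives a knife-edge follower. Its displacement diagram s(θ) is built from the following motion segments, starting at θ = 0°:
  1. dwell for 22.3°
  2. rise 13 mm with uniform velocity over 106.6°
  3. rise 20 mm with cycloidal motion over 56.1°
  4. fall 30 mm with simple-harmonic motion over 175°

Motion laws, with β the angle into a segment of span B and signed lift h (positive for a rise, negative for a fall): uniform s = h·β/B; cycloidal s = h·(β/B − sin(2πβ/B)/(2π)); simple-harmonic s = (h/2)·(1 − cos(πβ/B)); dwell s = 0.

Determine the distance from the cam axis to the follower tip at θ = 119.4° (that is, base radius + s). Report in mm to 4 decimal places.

seg 1 [0°–22.3°] dwell: s stays 0.0000
seg 2 [22.3°–128.9°] uniform, h=13: θ=119.4° here. β=97.1, B=106.6. 13·97.1/106.6 = 11.8415 → s = 11.8415
radial distance = base radius + s = 21 + 11.8415 = 32.8415

32.8415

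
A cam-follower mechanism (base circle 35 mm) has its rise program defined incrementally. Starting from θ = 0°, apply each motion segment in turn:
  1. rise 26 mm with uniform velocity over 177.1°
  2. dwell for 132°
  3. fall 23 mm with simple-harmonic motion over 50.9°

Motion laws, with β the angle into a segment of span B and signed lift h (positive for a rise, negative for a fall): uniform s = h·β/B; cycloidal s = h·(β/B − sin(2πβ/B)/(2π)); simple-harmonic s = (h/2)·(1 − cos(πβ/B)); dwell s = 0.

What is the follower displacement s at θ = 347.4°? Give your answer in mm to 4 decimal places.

seg 1 [0°–177.1°] uniform, h=26: full span → s += 26 → s = 26.0000
seg 2 [177.1°–309.1°] dwell: s stays 26.0000
seg 3 [309.1°–360°] simple-harmonic, h=-23: θ=347.4° here. β=38.3, B=50.9. -23/2·(1 − cos(π·0.7525)) = -19.6942 → s = 6.3058

6.3058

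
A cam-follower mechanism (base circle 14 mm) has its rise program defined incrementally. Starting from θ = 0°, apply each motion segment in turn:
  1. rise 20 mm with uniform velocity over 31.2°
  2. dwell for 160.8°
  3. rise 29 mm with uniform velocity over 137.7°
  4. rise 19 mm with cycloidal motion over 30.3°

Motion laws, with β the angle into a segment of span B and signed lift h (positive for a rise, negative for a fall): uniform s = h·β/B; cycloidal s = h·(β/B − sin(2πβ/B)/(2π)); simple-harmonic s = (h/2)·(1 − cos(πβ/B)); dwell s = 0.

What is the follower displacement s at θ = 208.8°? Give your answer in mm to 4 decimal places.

seg 1 [0°–31.2°] uniform, h=20: full span → s += 20 → s = 20.0000
seg 2 [31.2°–192°] dwell: s stays 20.0000
seg 3 [192°–329.7°] uniform, h=29: θ=208.8° here. β=16.8, B=137.7. 29·16.8/137.7 = 3.5381 → s = 23.5381

23.5381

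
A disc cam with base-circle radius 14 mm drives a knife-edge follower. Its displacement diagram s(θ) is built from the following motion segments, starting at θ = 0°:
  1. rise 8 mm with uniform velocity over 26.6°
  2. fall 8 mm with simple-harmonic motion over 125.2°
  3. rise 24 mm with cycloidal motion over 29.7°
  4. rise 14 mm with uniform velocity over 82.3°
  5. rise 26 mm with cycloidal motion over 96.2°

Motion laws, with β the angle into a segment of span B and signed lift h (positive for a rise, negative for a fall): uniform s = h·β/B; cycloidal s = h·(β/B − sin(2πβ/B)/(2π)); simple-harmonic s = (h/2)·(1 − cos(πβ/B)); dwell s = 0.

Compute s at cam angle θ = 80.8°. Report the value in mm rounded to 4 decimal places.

seg 1 [0°–26.6°] uniform, h=8: full span → s += 8 → s = 8.0000
seg 2 [26.6°–151.8°] simple-harmonic, h=-8: θ=80.8° here. β=54.2, B=125.2. -8/2·(1 − cos(π·0.4329)) = -3.1631 → s = 4.8369

4.8369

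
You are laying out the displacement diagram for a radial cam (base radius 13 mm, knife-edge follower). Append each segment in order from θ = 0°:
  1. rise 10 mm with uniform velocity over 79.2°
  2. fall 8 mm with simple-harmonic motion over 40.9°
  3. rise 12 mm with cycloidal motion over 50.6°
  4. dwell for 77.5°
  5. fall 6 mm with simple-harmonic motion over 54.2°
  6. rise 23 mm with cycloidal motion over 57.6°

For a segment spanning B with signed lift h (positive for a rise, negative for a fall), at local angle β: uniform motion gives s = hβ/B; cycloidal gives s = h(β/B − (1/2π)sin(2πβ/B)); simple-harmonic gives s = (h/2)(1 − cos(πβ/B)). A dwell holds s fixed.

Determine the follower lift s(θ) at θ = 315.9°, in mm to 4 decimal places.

seg 1 [0°–79.2°] uniform, h=10: full span → s += 10 → s = 10.0000
seg 2 [79.2°–120.1°] simple-harmonic, h=-8: full span → s += -8 → s = 2.0000
seg 3 [120.1°–170.7°] cycloidal, h=12: full span → s += 12 → s = 14.0000
seg 4 [170.7°–248.2°] dwell: s stays 14.0000
seg 5 [248.2°–302.4°] simple-harmonic, h=-6: full span → s += -6 → s = 8.0000
seg 6 [302.4°–360°] cycloidal, h=23: θ=315.9° here. β=13.5, B=57.6. 23·(0.2344 − sin(2π·0.2344)/(2π)) = 1.7477 → s = 9.7477

9.7477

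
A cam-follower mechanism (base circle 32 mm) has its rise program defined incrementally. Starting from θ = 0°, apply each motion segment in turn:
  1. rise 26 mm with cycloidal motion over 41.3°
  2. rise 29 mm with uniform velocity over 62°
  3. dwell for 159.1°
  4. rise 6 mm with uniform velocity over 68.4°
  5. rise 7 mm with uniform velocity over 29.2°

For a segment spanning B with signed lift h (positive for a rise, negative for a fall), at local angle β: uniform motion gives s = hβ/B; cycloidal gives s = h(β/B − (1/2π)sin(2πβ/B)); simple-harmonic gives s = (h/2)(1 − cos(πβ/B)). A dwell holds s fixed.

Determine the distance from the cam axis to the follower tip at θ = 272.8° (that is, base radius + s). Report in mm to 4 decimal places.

seg 1 [0°–41.3°] cycloidal, h=26: full span → s += 26 → s = 26.0000
seg 2 [41.3°–103.3°] uniform, h=29: full span → s += 29 → s = 55.0000
seg 3 [103.3°–262.4°] dwell: s stays 55.0000
seg 4 [262.4°–330.8°] uniform, h=6: θ=272.8° here. β=10.4, B=68.4. 6·10.4/68.4 = 0.9123 → s = 55.9123
radial distance = base radius + s = 32 + 55.9123 = 87.9123

87.9123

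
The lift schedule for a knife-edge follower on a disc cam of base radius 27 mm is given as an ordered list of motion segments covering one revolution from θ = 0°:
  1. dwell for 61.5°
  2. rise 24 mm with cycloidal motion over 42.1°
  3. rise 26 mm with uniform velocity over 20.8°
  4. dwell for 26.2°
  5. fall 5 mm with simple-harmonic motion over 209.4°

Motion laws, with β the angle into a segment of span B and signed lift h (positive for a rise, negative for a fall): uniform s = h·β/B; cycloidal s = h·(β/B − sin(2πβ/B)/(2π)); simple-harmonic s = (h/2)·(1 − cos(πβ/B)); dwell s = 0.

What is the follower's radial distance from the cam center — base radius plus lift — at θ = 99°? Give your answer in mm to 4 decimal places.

seg 1 [0°–61.5°] dwell: s stays 0.0000
seg 2 [61.5°–103.6°] cycloidal, h=24: θ=99° here. β=37.5, B=42.1. 24·(0.8907 − sin(2π·0.8907)/(2π)) = 23.7988 → s = 23.7988
radial distance = base radius + s = 27 + 23.7988 = 50.7988

50.7988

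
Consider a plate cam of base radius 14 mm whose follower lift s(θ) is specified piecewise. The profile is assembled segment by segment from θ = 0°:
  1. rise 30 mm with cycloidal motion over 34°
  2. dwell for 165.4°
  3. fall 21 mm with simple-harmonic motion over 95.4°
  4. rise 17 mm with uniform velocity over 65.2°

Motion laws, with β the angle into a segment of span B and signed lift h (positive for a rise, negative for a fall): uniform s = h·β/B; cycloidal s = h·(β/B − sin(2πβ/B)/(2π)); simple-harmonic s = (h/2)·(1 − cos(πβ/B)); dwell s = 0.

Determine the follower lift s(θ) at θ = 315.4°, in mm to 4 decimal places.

seg 1 [0°–34°] cycloidal, h=30: full span → s += 30 → s = 30.0000
seg 2 [34°–199.4°] dwell: s stays 30.0000
seg 3 [199.4°–294.8°] simple-harmonic, h=-21: full span → s += -21 → s = 9.0000
seg 4 [294.8°–360°] uniform, h=17: θ=315.4° here. β=20.6, B=65.2. 17·20.6/65.2 = 5.3712 → s = 14.3712

14.3712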